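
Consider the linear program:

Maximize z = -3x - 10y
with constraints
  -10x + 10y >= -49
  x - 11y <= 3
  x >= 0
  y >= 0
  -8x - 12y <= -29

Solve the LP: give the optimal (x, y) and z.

x = 71/20, y = 1/20, maximum z = -223/20

Feasible corners and z = -3x - 10y:
  (509/100, 19/100) → z = -1717/100
  (71/20, 1/20) → z = -223/20
  (0, 29/12) → z = -145/6
The feasible region is unbounded (it extends along (0, 1), (1, 1)), but z strictly decreases along every unbounded feasible direction, so there is no improving ray and the maximum is attained at a vertex.

The optimum lies where x - 11y = 3 and -8x - 12y = -29.
Solving simultaneously gives x = 71/20, y = 1/20.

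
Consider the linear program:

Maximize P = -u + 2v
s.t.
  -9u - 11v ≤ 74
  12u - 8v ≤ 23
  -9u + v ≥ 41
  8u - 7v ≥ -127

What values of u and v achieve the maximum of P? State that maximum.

Corner points and P = -u + 2v:
  (-175/36, -11/4) → P = -23/36
  (-1915/151, 551/151) → P = 3017/151
  (-32/11, 163/11) → P = 358/11

At the optimal vertex, -9u + v = 41 and 8u - 7v = -127.
Solving simultaneously gives u = -32/11, v = 163/11.

u = -32/11, v = 163/11, maximum P = 358/11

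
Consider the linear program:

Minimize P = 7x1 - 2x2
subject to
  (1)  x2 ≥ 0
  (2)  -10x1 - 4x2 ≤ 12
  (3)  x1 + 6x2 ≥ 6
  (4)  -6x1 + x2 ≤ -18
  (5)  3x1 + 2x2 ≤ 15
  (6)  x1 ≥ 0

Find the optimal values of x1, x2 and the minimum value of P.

x1 = 17/5, x2 = 12/5, minimum P = 19

Extreme points and P = 7x1 - 2x2:
  (114/37, 18/37) → P = 762/37
  (39/8, 3/16) → P = 135/4
  (17/5, 12/5) → P = 19

The optimum lies where -6x1 + x2 = -18 and 3x1 + 2x2 = 15.
Solving simultaneously gives x1 = 17/5, x2 = 12/5.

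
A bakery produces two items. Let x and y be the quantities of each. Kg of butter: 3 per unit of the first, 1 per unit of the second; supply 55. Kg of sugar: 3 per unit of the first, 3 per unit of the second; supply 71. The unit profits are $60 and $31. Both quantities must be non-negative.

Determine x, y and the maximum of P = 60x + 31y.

Vertices and P = 60x + 31y:
  (0, 0) → P = 0
  (0, 71/3) → P = 2201/3
  (55/3, 0) → P = 1100
  (47/3, 8) → P = 1188

At the optimal vertex, 3x + y = 55 and 3x + 3y = 71.
Solving simultaneously gives x = 47/3, y = 8.

x = 47/3, y = 8, maximum P = 1188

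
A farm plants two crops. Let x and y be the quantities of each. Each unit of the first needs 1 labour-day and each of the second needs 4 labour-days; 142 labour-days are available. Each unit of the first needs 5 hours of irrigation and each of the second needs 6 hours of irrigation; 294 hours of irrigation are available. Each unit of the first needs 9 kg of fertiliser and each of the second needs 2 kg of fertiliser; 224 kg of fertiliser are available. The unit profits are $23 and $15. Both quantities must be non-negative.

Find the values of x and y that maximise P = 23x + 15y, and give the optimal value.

x = 18, y = 31, maximum P = 879

Feasible corners and P = 23x + 15y:
  (0, 0) → P = 0
  (0, 71/2) → P = 1065/2
  (224/9, 0) → P = 5152/9
  (18, 31) → P = 879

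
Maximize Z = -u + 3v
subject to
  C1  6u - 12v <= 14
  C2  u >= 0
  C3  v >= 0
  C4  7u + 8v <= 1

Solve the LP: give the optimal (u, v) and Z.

The binding constraints are u = 0 and 7u + 8v = 1.
Solving simultaneously gives u = 0, v = 1/8.

u = 0, v = 1/8, maximum Z = 3/8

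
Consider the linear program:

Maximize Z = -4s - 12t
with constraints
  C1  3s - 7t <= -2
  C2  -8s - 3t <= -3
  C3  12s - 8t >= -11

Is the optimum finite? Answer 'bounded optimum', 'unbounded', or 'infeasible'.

Corner points and Z = -4s - 12t:
  (3/13, 5/13) → Z = -72/13
  (-9/100, 31/25) → Z = -363/25
The feasible region has finitely many vertices and no improving ray; the maximum is -72/13 at (3/13, 5/13).

bounded optimum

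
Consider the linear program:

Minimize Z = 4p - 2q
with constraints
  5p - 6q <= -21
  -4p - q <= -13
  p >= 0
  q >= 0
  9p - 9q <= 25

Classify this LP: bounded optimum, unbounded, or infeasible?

unbounded

From the feasible point (57/29, 149/29), moving in the direction (0, 1) keeps every constraint satisfied while Z decreases without bound.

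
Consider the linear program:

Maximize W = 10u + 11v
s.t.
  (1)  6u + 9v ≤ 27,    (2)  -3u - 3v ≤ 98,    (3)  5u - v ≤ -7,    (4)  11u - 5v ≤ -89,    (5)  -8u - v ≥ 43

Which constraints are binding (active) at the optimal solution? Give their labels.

Feasible corners and W = 10u + 11v:
  (-107, 223/3) → W = -757/3
  (-69/11, 79/11) → W = 179/11
  (-757/48, -811/48) → W = -5497/16
  (-304/51, 239/51) → W = -137/17

The maximum is at (-69/11, 79/11). Substituting into each constraint, equality holds for (1) and (5); the remaining constraints have slack.

(1) and (5)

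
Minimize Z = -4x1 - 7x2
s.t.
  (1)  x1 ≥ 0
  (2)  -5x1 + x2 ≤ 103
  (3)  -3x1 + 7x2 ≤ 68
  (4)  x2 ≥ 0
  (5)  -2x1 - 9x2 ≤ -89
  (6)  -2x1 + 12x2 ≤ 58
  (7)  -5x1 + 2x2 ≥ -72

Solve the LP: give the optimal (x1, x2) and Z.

Feasible corners and Z = -4x1 - 7x2:
  (13, 7) → Z = -101
  (118/7, 43/7) → Z = -773/7
  (35/2, 31/4) → Z = -497/4

The binding constraints are -2x1 + 12x2 = 58 and -5x1 + 2x2 = -72.
Solving simultaneously gives x1 = 35/2, x2 = 31/4.

x1 = 35/2, x2 = 31/4, minimum Z = -497/4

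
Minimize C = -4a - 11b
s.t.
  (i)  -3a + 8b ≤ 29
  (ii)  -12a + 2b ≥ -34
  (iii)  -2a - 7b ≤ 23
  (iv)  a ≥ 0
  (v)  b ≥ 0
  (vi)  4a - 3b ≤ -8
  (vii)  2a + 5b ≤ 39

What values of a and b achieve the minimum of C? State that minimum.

a = 1, b = 4, minimum C = -48

Feasible corners and C = -4a - 11b:
  (0, 29/8) → C = -319/8
  (1, 4) → C = -48
  (0, 8/3) → C = -88/3

The optimum lies where -3a + 8b = 29 and 4a - 3b = -8.
Solving simultaneously gives a = 1, b = 4.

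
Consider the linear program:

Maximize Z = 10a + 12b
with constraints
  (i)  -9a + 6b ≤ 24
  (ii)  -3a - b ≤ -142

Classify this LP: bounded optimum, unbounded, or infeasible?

unbounded

From the feasible point (92/3, 50), moving in the direction (6, 9) keeps every constraint satisfied while Z increases without bound.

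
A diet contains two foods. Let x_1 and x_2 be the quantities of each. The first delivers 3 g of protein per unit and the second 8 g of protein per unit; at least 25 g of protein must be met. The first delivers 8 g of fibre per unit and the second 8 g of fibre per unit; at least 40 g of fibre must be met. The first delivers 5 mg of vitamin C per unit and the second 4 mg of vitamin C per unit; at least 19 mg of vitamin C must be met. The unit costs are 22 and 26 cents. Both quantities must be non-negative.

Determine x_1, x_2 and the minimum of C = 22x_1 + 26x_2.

Extreme points and C = 22x_1 + 26x_2:
  (0, 5) → C = 130
  (25/3, 0) → C = 550/3
  (3, 2) → C = 118
The feasible region is unbounded (it extends along (0, 1), (1, 0)), but C strictly increases along every unbounded feasible direction, so there is no improving ray and the minimum is attained at a vertex.

x_1 = 3, x_2 = 2, minimum C = 118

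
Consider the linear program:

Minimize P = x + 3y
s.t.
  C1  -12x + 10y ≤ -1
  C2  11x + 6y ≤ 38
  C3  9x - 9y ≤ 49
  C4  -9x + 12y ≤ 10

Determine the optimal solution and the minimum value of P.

x = -481/18, y = -193/6, minimum P = -1109/9

Vertices and P = x + 3y:
  (-481/18, -193/6) → P = -1109/9
  (56/27, 43/18) → P = 499/54
  (212/51, -197/153) → P = 5/17
  (66/31, 226/93) → P = 292/31

The binding constraints are -12x + 10y = -1 and 9x - 9y = 49.
Solving simultaneously gives x = -481/18, y = -193/6.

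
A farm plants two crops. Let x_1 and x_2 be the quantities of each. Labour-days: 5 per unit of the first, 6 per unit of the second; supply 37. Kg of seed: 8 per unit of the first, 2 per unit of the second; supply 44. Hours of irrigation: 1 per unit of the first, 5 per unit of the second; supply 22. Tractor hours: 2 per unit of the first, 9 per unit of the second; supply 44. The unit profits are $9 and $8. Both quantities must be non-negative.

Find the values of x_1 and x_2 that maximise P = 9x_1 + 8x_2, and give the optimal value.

x_1 = 5, x_2 = 2, maximum P = 61

Corner points and P = 9x_1 + 8x_2:
  (0, 0) → P = 0
  (0, 22/5) → P = 176/5
  (11/2, 0) → P = 99/2
  (5, 2) → P = 61
  (53/19, 73/19) → P = 1061/19

The optimum lies where 5x_1 + 6x_2 = 37 and 8x_1 + 2x_2 = 44.
Solving simultaneously gives x_1 = 5, x_2 = 2.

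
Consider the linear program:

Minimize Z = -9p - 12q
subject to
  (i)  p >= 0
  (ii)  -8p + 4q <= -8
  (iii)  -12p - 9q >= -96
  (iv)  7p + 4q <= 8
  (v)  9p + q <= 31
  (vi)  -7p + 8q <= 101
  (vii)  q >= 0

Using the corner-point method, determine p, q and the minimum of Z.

p = 16/15, q = 2/15, minimum Z = -56/5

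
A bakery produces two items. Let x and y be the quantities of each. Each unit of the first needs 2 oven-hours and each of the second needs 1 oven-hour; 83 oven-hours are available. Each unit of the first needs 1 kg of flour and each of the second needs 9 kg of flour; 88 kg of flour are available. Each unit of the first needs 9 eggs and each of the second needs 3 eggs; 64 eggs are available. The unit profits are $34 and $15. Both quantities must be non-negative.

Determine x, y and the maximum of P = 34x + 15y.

Corner points and P = 34x + 15y:
  (0, 0) → P = 0
  (0, 88/9) → P = 440/3
  (64/9, 0) → P = 2176/9
  (4, 28/3) → P = 276

x = 4, y = 28/3, maximum P = 276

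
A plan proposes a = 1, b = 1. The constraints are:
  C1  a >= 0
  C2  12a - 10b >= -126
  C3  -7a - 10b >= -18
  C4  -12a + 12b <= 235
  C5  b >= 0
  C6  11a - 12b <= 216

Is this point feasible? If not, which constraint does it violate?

C1: 1 ≥ 0 ✓
C2: 2 ≥ -126 ✓
C3: -17 ≥ -18 ✓
C4: 0 ≤ 235 ✓
C5: 1 ≥ 0 ✓
C6: -1 ≤ 216 ✓

feasible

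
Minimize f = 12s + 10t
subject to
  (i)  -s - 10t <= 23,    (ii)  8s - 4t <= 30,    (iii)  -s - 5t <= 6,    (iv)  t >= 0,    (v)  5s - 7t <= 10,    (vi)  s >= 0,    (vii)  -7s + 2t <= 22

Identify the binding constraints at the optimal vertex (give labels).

(iv) and (vi)

Feasible corners and f = 12s + 10t:
  (85/18, 35/18) → f = 685/9
  (2, 0) → f = 24
  (0, 0) → f = 0
  (0, 11) → f = 110
The feasible region is unbounded (it extends along (2, 7), (1, 2)), but f strictly increases along every unbounded feasible direction, so there is no improving ray and the minimum is attained at a vertex.

The minimum is at (0, 0). Substituting into each constraint, equality holds for (iv) and (vi); the remaining constraints have slack.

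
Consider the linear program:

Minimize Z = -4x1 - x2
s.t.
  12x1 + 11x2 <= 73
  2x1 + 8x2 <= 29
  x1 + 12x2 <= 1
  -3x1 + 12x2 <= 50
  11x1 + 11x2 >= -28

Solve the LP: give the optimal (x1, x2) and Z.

x1 = 101, x2 = -1139/11, minimum Z = -3305/11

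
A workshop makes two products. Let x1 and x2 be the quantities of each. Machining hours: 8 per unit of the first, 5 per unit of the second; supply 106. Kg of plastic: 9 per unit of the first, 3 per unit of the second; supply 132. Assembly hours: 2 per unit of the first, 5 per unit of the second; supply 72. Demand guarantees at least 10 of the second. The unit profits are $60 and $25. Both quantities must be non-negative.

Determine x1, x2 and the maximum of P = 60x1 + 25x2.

x1 = 7, x2 = 10, maximum P = 670

Feasible corners and P = 60x1 + 25x2:
  (0, 72/5) → P = 360
  (0, 10) → P = 250
  (17/3, 182/15) → P = 1930/3
  (7, 10) → P = 670

The optimum lies where 8x1 + 5x2 = 106 and x2 = 10.
Solving simultaneously gives x1 = 7, x2 = 10.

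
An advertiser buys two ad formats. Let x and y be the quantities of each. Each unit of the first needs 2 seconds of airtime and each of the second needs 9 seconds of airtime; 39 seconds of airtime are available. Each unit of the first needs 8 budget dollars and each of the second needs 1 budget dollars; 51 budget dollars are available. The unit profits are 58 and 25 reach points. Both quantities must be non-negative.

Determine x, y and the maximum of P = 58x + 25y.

x = 6, y = 3, maximum P = 423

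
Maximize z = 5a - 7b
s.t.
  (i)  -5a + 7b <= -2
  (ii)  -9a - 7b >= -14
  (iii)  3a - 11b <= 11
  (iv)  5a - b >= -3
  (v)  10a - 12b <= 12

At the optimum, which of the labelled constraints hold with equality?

Corner points and z = 5a - 7b:
  (8/7, 26/49) → z = 2
  (-23/30, -5/6) → z = 2
  (126/89, 16/89) → z = 518/89
  (-11/13, -16/13) → z = 57/13
  (0, -1) → z = 7

The maximum is at (0, -1). Substituting into each constraint, equality holds for (iii) and (v); the remaining constraints have slack.

(iii) and (v)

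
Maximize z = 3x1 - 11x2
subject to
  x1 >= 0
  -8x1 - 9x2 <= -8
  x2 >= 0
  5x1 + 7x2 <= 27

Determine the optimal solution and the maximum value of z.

x1 = 27/5, x2 = 0, maximum z = 81/5

Corner points and z = 3x1 - 11x2:
  (0, 8/9) → z = -88/9
  (0, 27/7) → z = -297/7
  (1, 0) → z = 3
  (27/5, 0) → z = 81/5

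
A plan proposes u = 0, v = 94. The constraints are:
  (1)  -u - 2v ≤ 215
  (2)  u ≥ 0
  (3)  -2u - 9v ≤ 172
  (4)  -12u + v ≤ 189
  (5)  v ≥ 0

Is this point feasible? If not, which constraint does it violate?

feasible

(1): -188 ≤ 215 ✓
(2): 0 ≥ 0 ✓
(3): -846 ≤ 172 ✓
(4): 94 ≤ 189 ✓
(5): 94 ≥ 0 ✓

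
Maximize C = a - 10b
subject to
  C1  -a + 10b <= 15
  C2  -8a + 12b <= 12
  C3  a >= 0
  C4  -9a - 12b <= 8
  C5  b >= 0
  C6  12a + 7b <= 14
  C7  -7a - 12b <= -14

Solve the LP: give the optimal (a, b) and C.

a = 14/19, b = 14/19, maximum C = -126/19

Corner points and C = a - 10b:
  (21/50, 32/25) → C = -619/50
  (2/15, 49/45) → C = -484/45
  (14/19, 14/19) → C = -126/19

At the optimal vertex, 12a + 7b = 14 and -7a - 12b = -14.
Solving simultaneously gives a = 14/19, b = 14/19.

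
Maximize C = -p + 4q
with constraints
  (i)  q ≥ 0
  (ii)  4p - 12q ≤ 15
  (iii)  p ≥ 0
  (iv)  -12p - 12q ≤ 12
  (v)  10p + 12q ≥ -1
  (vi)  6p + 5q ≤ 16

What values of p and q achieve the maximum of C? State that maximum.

At the optimal vertex, p = 0 and 6p + 5q = 16.
Solving simultaneously gives p = 0, q = 16/5.

p = 0, q = 16/5, maximum C = 64/5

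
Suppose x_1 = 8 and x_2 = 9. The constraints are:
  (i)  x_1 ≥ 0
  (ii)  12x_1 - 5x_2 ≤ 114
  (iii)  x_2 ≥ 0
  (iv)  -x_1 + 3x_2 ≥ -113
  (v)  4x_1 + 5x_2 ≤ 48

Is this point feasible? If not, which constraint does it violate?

Constraint (v): 4x_1 + 5x_2 = 77, which is not ≤ 48. All other constraints are satisfied.

not feasible — violates (v)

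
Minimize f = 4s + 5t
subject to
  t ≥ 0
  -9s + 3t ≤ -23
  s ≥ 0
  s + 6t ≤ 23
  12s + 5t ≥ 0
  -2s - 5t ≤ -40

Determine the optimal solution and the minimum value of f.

Feasible corners and f = 4s + 5t:
  (23, 0) → f = 92
  (20, 0) → f = 80
  (125/7, 6/7) → f = 530/7

s = 125/7, t = 6/7, minimum f = 530/7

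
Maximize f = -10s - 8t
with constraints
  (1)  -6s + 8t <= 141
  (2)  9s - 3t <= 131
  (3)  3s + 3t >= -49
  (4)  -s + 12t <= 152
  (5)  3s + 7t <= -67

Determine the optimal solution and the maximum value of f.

Extreme points and f = -10s - 8t:
  (41/6, -139/6) → f = 117
  (179/18, -83/6) → f = 101/9
  (-71/6, -9/2) → f = 463/3

At the optimal vertex, 3s + 3t = -49 and 3s + 7t = -67.
Solving simultaneously gives s = -71/6, t = -9/2.

s = -71/6, t = -9/2, maximum f = 463/3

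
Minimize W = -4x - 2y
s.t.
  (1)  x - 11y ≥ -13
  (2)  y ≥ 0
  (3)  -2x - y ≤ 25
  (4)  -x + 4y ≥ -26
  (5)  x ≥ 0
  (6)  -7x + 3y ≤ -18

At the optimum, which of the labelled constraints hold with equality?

Vertices and W = -4x - 2y:
  (338/7, 39/7) → W = -1430/7
  (237/74, 109/74) → W = -583/37
  (26, 0) → W = -104
  (18/7, 0) → W = -72/7

The minimum is at (338/7, 39/7). Substituting into each constraint, equality holds for (1) and (4); the remaining constraints have slack.

(1) and (4)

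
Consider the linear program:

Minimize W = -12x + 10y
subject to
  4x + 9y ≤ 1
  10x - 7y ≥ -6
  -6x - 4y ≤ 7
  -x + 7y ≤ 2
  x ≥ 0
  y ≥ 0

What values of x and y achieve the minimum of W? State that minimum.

Vertices and W = -12x + 10y:
  (0, 1/9) → W = 10/9
  (1/4, 0) → W = -3
  (0, 0) → W = 0

x = 1/4, y = 0, minimum W = -3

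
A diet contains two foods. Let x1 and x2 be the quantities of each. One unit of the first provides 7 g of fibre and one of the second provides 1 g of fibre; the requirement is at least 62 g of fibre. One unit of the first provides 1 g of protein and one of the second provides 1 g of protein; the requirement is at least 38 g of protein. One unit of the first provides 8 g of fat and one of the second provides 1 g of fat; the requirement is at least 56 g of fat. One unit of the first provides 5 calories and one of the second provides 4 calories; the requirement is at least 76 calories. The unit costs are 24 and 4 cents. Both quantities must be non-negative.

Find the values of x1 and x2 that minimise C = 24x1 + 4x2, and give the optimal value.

x1 = 4, x2 = 34, minimum C = 232

Extreme points and C = 24x1 + 4x2:
  (0, 62) → C = 248
  (38, 0) → C = 912
  (4, 34) → C = 232
The feasible region is unbounded (it extends along (0, 1), (1, 0)), but C strictly increases along every unbounded feasible direction, so there is no improving ray and the minimum is attained at a vertex.

At the optimal vertex, 7x1 + x2 = 62 and x1 + x2 = 38.
Solving simultaneously gives x1 = 4, x2 = 34.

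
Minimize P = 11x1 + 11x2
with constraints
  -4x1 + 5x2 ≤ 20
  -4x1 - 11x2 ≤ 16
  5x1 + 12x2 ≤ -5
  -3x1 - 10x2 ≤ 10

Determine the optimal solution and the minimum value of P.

x1 = -50/11, x2 = 4/11, minimum P = -46

Corner points and P = 11x1 + 11x2:
  (-265/73, 80/73) → P = -2035/73
  (-50/11, 4/11) → P = -46
  (5, -5/2) → P = 55/2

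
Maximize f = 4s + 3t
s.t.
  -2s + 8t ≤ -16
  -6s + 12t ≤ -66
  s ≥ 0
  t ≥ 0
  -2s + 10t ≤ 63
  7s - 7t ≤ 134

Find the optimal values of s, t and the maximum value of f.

Extreme points and f = 4s + 3t:
  (14, 3/2) → f = 121/2
  (160/7, 26/7) → f = 718/7
  (11, 0) → f = 44
  (134/7, 0) → f = 536/7

s = 160/7, t = 26/7, maximum f = 718/7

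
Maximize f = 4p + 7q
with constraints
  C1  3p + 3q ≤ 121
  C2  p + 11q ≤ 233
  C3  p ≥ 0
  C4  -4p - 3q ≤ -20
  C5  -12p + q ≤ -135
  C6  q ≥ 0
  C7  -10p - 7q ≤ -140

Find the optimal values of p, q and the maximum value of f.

p = 316/15, q = 289/15, maximum f = 3287/15

Corner points and f = 4p + 7q:
  (316/15, 289/15) → f = 3287/15
  (121/3, 0) → f = 484/3
  (1718/133, 2661/133) → f = 25499/133
  (1085/94, 165/47) → f = 3325/47
  (14, 0) → f = 56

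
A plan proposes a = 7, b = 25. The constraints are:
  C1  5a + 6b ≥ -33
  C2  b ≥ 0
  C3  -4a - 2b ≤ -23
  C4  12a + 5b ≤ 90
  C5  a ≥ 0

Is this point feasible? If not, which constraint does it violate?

Constraint C4: 12a + 5b = 209, which is not ≤ 90. All other constraints are satisfied.

not feasible — violates C4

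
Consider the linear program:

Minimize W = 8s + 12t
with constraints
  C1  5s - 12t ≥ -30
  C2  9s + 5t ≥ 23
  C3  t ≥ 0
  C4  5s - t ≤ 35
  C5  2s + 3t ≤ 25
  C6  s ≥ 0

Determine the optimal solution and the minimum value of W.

Extreme points and W = 8s + 12t:
  (18/19, 55/19) → W = 804/19
  (70/13, 185/39) → W = 100
  (23/9, 0) → W = 184/9
  (7, 0) → W = 56
  (130/17, 55/17) → W = 100

s = 23/9, t = 0, minimum W = 184/9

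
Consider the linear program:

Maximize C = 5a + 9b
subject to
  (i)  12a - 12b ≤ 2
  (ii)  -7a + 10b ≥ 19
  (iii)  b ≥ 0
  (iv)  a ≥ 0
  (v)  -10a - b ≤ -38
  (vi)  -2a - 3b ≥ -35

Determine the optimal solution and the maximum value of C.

a = 79/28, b = 137/14, maximum C = 2861/28

The binding constraints are -10a - b = -38 and -2a - 3b = -35.
Solving simultaneously gives a = 79/28, b = 137/14.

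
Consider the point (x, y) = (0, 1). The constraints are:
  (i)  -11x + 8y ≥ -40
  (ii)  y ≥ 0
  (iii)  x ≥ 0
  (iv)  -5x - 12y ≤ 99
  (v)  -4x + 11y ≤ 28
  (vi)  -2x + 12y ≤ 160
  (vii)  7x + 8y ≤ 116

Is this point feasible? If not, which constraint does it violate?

(i): 8 ≥ -40 ✓
(ii): 1 ≥ 0 ✓
(iii): 0 ≥ 0 ✓
(iv): -12 ≤ 99 ✓
(v): 11 ≤ 28 ✓
(vi): 12 ≤ 160 ✓
(vii): 8 ≤ 116 ✓

feasible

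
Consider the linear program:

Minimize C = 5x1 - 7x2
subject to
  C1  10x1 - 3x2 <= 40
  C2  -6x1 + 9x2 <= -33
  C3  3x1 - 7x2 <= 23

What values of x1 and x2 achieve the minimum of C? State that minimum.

x1 = 8/5, x2 = -13/5, minimum C = 131/5

Corner points and C = 5x1 - 7x2:
  (29/8, -5/4) → C = 215/8
  (211/61, -110/61) → C = 1825/61
  (8/5, -13/5) → C = 131/5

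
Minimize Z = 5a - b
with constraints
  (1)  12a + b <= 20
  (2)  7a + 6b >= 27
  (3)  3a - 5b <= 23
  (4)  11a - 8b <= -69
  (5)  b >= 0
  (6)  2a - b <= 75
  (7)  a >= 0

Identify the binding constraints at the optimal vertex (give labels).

Extreme points and Z = 5a - b:
  (91/107, 1048/107) → Z = -593/107
  (0, 20) → Z = -20
  (0, 69/8) → Z = -69/8

The minimum is at (0, 20). Substituting into each constraint, equality holds for (1) and (7); the remaining constraints have slack.

(1) and (7)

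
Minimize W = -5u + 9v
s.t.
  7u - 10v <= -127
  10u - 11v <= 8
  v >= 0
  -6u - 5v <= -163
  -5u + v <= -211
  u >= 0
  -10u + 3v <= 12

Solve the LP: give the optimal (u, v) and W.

Extreme points and W = -5u + 9v:
  (1477/23, 1326/23) → W = 4549/23
  (2237/43, 2112/43) → W = 7823/43
  (129, 434) → W = 3261
The feasible region is unbounded (it extends along (11, 10), (3, 10)), but W strictly increases along every unbounded feasible direction, so there is no improving ray and the minimum is attained at a vertex.

The binding constraints are 7u - 10v = -127 and -5u + v = -211.
Solving simultaneously gives u = 2237/43, v = 2112/43.

u = 2237/43, v = 2112/43, minimum W = 7823/43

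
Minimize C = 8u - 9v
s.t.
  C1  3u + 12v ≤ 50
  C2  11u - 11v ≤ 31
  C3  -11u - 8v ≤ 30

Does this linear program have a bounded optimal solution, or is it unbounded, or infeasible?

Feasible corners and C = 8u - 9v:
  (922/165, 457/165) → C = 3263/165
  (-190/27, 160/27) → C = -2960/27
  (-82/209, -61/19) → C = 5383/209
The feasible region has finitely many vertices and no improving ray; the minimum is -2960/27 at (-190/27, 160/27).

bounded optimum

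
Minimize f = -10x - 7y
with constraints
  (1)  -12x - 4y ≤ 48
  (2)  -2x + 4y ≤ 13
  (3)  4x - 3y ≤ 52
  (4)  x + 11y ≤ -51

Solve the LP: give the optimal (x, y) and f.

x = 419/47, y = -256/47, minimum f = -2398/47

At the optimal vertex, 4x - 3y = 52 and x + 11y = -51.
Solving simultaneously gives x = 419/47, y = -256/47.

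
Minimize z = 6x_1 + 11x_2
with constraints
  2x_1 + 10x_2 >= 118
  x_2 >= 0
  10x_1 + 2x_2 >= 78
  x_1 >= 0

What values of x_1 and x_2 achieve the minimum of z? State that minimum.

x_1 = 17/3, x_2 = 32/3, minimum z = 454/3

Vertices and z = 6x_1 + 11x_2:
  (59, 0) → z = 354
  (17/3, 32/3) → z = 454/3
  (0, 39) → z = 429
The feasible region is unbounded (it extends along (0, 1), (1, 0)), but z strictly increases along every unbounded feasible direction, so there is no improving ray and the minimum is attained at a vertex.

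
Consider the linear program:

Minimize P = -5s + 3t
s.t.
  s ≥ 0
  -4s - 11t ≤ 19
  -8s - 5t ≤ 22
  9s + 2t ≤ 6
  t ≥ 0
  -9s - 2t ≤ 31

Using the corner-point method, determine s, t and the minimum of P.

Vertices and P = -5s + 3t:
  (0, 3) → P = 9
  (0, 0) → P = 0
  (2/3, 0) → P = -10/3

At the optimal vertex, 9s + 2t = 6 and t = 0.
Solving simultaneously gives s = 2/3, t = 0.

s = 2/3, t = 0, minimum P = -10/3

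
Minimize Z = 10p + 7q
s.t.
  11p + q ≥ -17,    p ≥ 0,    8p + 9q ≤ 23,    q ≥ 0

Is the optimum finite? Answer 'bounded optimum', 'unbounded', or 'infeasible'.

Extreme points and Z = 10p + 7q:
  (0, 23/9) → Z = 161/9
  (0, 0) → Z = 0
  (23/8, 0) → Z = 115/4
The feasible region has finitely many vertices and no improving ray; the minimum is 0 at (0, 0).

bounded optimum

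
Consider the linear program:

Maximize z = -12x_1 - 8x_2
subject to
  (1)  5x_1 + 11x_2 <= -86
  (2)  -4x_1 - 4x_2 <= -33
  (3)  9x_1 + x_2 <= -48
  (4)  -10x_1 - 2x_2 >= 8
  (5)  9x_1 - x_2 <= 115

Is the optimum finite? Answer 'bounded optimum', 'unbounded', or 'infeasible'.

The boundaries 5x_1 + 11x_2 = -86 and 9x_1 + x_2 = -48 meet at (-221/47, -267/47), but that point violates -4x_1 - 4x_2 ≤ -33. Every candidate vertex is excluded by some other constraint, so the feasible region is empty.

infeasible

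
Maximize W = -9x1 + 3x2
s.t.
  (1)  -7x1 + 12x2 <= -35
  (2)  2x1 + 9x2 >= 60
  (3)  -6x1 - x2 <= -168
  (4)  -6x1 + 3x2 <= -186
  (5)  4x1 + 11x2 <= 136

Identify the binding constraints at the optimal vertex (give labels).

(2) and (4)

Vertices and W = -9x1 + 3x2:
  (309/10, -1/5) → W = -2787/10
  (282/7, -16/7) → W = -2586/7
  (409/13, 12/13) → W = -3645/13

The maximum is at (309/10, -1/5). Substituting into each constraint, equality holds for (2) and (4); the remaining constraints have slack.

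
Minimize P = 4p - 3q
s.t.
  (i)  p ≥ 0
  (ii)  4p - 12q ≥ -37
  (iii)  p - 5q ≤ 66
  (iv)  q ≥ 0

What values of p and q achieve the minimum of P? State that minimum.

p = 0, q = 37/12, minimum P = -37/4

Extreme points and P = 4p - 3q:
  (0, 37/12) → P = -37/4
  (0, 0) → P = 0
  (66, 0) → P = 264
The feasible region is unbounded (it extends along (3, 1), (5, 1)), but P strictly increases along every unbounded feasible direction, so there is no improving ray and the minimum is attained at a vertex.

The binding constraints are p = 0 and 4p - 12q = -37.
Solving simultaneously gives p = 0, q = 37/12.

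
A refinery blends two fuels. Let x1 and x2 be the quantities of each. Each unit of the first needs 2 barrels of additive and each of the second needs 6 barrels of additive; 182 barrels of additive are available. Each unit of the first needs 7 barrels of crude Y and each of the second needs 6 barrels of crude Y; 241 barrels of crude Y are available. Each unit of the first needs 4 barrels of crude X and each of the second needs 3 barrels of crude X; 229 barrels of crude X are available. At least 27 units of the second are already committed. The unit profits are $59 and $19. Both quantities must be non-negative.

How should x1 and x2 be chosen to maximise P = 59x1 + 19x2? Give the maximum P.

x1 = 10, x2 = 27, maximum P = 1103

Corner points and P = 59x1 + 19x2:
  (0, 91/3) → P = 1729/3
  (0, 27) → P = 513
  (10, 27) → P = 1103

At the optimal vertex, 2x1 + 6x2 = 182 and x2 = 27.
Solving simultaneously gives x1 = 10, x2 = 27.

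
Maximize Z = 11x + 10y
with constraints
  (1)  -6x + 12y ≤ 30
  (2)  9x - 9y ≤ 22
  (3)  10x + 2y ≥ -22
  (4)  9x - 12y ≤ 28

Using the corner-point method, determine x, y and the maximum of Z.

x = 89/9, y = 67/9, maximum Z = 1649/9

Vertices and Z = 11x + 10y:
  (89/9, 67/9) → Z = 1649/9
  (-27/11, 14/11) → Z = -157/11
  (4/9, -2) → Z = -136/9
  (-104/69, -239/69) → Z = -1178/23

At the optimal vertex, -6x + 12y = 30 and 9x - 9y = 22.
Solving simultaneously gives x = 89/9, y = 67/9.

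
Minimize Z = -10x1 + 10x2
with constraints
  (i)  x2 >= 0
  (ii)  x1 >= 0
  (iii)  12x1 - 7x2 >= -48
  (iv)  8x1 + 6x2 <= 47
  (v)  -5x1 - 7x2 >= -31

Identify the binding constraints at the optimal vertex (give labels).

Feasible corners and Z = -10x1 + 10x2:
  (0, 0) → Z = 0
  (47/8, 0) → Z = -235/4
  (0, 31/7) → Z = 310/7
  (11/2, 1/2) → Z = -50

The minimum is at (47/8, 0). Substituting into each constraint, equality holds for (i) and (iv); the remaining constraints have slack.

(i) and (iv)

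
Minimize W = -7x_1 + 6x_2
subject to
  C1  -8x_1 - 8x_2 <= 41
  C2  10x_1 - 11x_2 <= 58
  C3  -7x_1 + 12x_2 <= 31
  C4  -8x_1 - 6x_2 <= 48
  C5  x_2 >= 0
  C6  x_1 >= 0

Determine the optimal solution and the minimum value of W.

Corner points and W = -7x_1 + 6x_2:
  (1037/43, 716/43) → W = -2963/43
  (29/5, 0) → W = -203/5
  (0, 31/12) → W = 31/2
  (0, 0) → W = 0

x_1 = 1037/43, x_2 = 716/43, minimum W = -2963/43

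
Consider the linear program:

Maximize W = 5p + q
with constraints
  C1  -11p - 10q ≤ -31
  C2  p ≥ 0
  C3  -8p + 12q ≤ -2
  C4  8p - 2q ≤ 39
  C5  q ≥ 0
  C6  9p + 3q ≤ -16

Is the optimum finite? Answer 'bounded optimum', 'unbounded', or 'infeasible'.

infeasible

The boundaries -11p - 10q = -31 and -8p + 12q = -2 meet at (98/53, 113/106), but that point violates 9p + 3q ≤ -16. Every candidate vertex is excluded by some other constraint, so the feasible region is empty.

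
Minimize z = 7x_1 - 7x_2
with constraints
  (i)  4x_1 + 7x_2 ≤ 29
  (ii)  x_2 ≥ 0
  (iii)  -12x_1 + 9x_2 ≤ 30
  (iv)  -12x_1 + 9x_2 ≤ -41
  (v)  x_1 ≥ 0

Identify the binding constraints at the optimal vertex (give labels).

(i) and (iv)

Extreme points and z = 7x_1 - 7x_2:
  (29/4, 0) → z = 203/4
  (137/30, 23/15) → z = 637/30
  (41/12, 0) → z = 287/12

The minimum is at (137/30, 23/15). Substituting into each constraint, equality holds for (i) and (iv); the remaining constraints have slack.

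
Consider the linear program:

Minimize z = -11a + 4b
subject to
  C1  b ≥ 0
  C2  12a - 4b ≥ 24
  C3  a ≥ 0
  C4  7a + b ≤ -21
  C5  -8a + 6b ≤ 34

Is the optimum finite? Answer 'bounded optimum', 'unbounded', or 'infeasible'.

The boundaries b = 0 and 12a - 4b = 24 meet at (2, 0), but that point violates 7a + b ≤ -21. Every candidate vertex is excluded by some other constraint, so the feasible region is empty.

infeasible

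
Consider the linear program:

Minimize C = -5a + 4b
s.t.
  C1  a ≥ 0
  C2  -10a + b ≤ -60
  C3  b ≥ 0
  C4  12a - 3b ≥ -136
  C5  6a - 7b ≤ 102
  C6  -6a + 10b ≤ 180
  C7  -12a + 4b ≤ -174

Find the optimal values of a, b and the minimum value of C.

Feasible corners and C = -5a + 4b:
  (17, 0) → C = -85
  (29/2, 0) → C = -145/2
  (380/3, 94) → C = -772/3
  (205/8, 267/8) → C = 43/8

The binding constraints are 6a - 7b = 102 and -6a + 10b = 180.
Solving simultaneously gives a = 380/3, b = 94.

a = 380/3, b = 94, minimum C = -772/3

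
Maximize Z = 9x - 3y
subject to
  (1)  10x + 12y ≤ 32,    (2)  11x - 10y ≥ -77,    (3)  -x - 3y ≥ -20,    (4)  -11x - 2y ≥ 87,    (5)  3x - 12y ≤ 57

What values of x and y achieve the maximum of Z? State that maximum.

x = -155/23, y = -148/23, maximum Z = -951/23

Vertices and Z = 9x - 3y:
  (-256/33, -5/6) → Z = -1481/22
  (-249/17, -143/17) → Z = -1812/17
  (-155/23, -148/23) → Z = -951/23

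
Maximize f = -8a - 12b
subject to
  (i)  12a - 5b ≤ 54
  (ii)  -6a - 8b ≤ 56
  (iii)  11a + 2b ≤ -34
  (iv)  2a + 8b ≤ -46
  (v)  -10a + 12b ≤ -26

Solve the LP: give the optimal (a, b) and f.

Extreme points and f = -8a - 12b:
  (-40/19, -103/19) → f = 1556/19
  (-5/2, -41/8) → f = 163/2
  (-15/7, -73/14) → f = 558/7

a = -40/19, b = -103/19, maximum f = 1556/19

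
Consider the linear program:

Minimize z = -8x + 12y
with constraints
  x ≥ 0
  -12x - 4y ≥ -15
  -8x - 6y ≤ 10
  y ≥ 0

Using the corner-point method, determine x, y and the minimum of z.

Feasible corners and z = -8x + 12y:
  (0, 15/4) → z = 45
  (0, 0) → z = 0
  (5/4, 0) → z = -10

The binding constraints are -12x - 4y = -15 and y = 0.
Solving simultaneously gives x = 5/4, y = 0.

x = 5/4, y = 0, minimum z = -10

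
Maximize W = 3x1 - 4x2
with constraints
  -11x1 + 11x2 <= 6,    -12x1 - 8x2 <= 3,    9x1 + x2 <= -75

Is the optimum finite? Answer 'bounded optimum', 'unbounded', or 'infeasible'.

The boundaries -11x1 + 11x2 = 6 and -12x1 - 8x2 = 3 meet at (-81/220, 39/220), but that point violates 9x1 + x2 ≤ -75. Every candidate vertex is excluded by some other constraint, so the feasible region is empty.

infeasible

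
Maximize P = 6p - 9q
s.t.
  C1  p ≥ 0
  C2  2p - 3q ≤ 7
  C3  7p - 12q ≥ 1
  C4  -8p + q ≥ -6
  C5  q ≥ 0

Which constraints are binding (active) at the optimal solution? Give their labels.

C4 and C5

Corner points and P = 6p - 9q:
  (71/89, 34/89) → P = 120/89
  (1/7, 0) → P = 6/7
  (3/4, 0) → P = 9/2

The maximum is at (3/4, 0). Substituting into each constraint, equality holds for C4 and C5; the remaining constraints have slack.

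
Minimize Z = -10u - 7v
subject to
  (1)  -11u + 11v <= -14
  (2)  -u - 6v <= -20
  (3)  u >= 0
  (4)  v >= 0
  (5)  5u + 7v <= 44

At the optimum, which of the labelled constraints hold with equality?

(2) and (5)

Feasible corners and Z = -10u - 7v:
  (304/77, 206/77) → Z = -4482/77
  (97/22, 69/22) → Z = -1453/22
  (124/23, 56/23) → Z = -1632/23

The minimum is at (124/23, 56/23). Substituting into each constraint, equality holds for (2) and (5); the remaining constraints have slack.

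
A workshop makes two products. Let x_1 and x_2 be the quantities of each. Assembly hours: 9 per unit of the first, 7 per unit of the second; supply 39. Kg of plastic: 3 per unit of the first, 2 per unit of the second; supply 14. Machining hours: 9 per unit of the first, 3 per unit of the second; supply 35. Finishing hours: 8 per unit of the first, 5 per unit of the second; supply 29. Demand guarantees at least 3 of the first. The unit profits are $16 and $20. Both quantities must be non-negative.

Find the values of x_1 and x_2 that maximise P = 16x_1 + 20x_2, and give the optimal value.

x_1 = 3, x_2 = 1, maximum P = 68

At the optimal vertex, 8x_1 + 5x_2 = 29 and x_1 = 3.
Solving simultaneously gives x_1 = 3, x_2 = 1.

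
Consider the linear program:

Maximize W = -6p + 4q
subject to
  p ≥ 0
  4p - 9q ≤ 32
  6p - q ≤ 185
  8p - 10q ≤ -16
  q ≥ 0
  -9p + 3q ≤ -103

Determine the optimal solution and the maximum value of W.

p = 452/9, q = 349/3, maximum W = 164

Vertices and W = -6p + 4q:
  (933/26, 394/13) → W = -1223/13
  (452/9, 349/3) → W = 164
  (49/3, 44/3) → W = -118/3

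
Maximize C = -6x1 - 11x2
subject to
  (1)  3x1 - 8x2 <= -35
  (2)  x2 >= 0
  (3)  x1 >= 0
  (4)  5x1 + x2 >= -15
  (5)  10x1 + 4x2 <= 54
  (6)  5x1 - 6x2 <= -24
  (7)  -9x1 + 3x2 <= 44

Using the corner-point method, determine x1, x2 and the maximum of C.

Corner points and C = -6x1 - 11x2:
  (0, 35/8) → C = -385/8
  (9/11, 103/22) → C = -1241/22
  (0, 27/2) → C = -297/2
  (57/20, 51/8) → C = -3489/40

x1 = 0, x2 = 35/8, maximum C = -385/8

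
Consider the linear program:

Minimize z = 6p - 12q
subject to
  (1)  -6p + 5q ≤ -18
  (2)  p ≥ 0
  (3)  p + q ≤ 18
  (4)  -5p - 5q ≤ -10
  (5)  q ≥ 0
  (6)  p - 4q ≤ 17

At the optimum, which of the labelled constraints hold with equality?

Feasible corners and z = 6p - 12q:
  (108/11, 90/11) → z = -432/11
  (3, 0) → z = 18
  (89/5, 1/5) → z = 522/5
  (17, 0) → z = 102

The minimum is at (108/11, 90/11). Substituting into each constraint, equality holds for (1) and (3); the remaining constraints have slack.

(1) and (3)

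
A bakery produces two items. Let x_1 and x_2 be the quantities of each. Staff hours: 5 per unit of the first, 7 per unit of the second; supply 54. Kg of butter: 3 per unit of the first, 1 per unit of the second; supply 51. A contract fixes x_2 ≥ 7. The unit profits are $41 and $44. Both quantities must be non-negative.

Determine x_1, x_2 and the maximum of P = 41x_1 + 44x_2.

x_1 = 1, x_2 = 7, maximum P = 349

At the optimal vertex, 5x_1 + 7x_2 = 54 and x_2 = 7.
Solving simultaneously gives x_1 = 1, x_2 = 7.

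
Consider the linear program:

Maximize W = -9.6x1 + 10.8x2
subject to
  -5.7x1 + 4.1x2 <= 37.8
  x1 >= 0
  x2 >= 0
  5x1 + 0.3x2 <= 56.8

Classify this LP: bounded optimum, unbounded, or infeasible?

bounded optimum

Feasible corners and W = -9.6x1 + 10.8x2:
  (0, 378/41) → W = 20412/205
  (22154/2221, 51276/2221) → W = 1705512/11105
  (0, 0) → W = 0
  (11.36, 0) → W = -109.056
The feasible region has finitely many vertices and no improving ray; the maximum is 1705512/11105 at (22154/2221, 51276/2221).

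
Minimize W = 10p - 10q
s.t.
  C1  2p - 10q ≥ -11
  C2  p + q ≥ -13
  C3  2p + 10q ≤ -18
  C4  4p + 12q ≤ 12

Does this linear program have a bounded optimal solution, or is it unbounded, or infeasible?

Corner points and W = 10p - 10q:
  (-47/4, -5/4) → W = -105
  (-29/4, -7/20) → W = -69
  (21, -6) → W = 270
The feasible region has finitely many vertices and no improving ray; the minimum is -105 at (-47/4, -5/4).

bounded optimum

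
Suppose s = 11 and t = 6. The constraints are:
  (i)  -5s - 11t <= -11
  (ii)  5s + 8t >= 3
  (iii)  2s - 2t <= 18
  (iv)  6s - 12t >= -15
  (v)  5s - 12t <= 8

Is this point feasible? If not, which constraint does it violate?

feasible

(i): -121 ≤ -11 ✓
(ii): 103 ≥ 3 ✓
(iii): 10 ≤ 18 ✓
(iv): -6 ≥ -15 ✓
(v): -17 ≤ 8 ✓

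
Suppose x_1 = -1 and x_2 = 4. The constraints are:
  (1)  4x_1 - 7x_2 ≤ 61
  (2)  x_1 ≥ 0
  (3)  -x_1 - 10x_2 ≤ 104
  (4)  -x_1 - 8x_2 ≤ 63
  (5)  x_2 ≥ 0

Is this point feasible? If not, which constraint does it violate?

Constraint (2): x_1 = -1, which is not ≥ 0. All other constraints are satisfied.

not feasible — violates (2)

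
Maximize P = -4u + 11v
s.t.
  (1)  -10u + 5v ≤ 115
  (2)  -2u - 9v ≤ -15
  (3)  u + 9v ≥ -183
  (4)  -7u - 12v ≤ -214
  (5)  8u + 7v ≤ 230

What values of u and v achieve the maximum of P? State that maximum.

u = 69/22, v = 322/11, maximum P = 3404/11

Vertices and P = -4u + 11v:
  (-2, 19) → P = 217
  (69/22, 322/11) → P = 3404/11
  (1262/47, 102/47) → P = -3926/47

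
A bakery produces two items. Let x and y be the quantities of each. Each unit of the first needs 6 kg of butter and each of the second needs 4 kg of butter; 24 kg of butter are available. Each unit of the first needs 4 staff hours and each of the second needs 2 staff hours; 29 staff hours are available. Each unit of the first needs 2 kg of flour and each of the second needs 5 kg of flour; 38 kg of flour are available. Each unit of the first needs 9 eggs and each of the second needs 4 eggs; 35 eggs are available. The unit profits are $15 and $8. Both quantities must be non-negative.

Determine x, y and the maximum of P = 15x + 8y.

x = 11/3, y = 1/2, maximum P = 59

Vertices and P = 15x + 8y:
  (0, 0) → P = 0
  (0, 6) → P = 48
  (35/9, 0) → P = 175/3
  (11/3, 1/2) → P = 59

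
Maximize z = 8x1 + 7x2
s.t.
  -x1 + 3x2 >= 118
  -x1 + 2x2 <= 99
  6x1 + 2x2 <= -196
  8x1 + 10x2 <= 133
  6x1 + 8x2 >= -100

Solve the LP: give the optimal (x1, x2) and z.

Vertices and z = 8x1 + 7x2:
  (-206/5, 128/5) → z = -752/5
  (-622/13, 304/13) → z = -2848/13
  (-295/7, 199/7) → z = -967/7
  (-248/5, 247/10) → z = -2239/10

x1 = -295/7, x2 = 199/7, maximum z = -967/7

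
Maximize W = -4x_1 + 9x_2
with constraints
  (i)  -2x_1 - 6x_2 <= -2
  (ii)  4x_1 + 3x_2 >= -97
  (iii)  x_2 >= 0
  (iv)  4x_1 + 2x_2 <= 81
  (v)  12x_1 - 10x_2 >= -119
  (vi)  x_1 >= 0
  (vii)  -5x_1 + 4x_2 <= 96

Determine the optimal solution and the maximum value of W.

Extreme points and W = -4x_1 + 9x_2:
  (1, 0) → W = -4
  (0, 1/3) → W = 3
  (81/4, 0) → W = -81
  (143/16, 181/8) → W = 1343/8
  (0, 119/10) → W = 1071/10

At the optimal vertex, 4x_1 + 2x_2 = 81 and 12x_1 - 10x_2 = -119.
Solving simultaneously gives x_1 = 143/16, x_2 = 181/8.

x_1 = 143/16, x_2 = 181/8, maximum W = 1343/8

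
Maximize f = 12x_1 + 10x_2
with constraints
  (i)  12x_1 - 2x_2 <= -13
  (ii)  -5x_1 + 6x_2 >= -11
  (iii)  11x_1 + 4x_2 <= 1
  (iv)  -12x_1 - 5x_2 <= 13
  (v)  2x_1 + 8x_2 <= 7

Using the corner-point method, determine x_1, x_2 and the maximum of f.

Extreme points and f = 12x_1 + 10x_2:
  (-13/12, 0) → f = -13
  (-9/10, 11/10) → f = 1/5
  (-139/86, 55/43) → f = -284/43

The binding constraints are 12x_1 - 2x_2 = -13 and 2x_1 + 8x_2 = 7.
Solving simultaneously gives x_1 = -9/10, x_2 = 11/10.

x_1 = -9/10, x_2 = 11/10, maximum f = 1/5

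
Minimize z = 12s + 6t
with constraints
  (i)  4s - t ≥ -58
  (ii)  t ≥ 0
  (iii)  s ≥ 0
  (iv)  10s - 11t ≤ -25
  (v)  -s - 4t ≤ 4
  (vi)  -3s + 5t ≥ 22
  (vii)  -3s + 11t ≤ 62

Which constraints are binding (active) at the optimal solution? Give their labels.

(iii) and (vi)

Extreme points and z = 12s + 6t:
  (0, 22/5) → z = 132/5
  (0, 62/11) → z = 372/11
  (34/9, 20/3) → z = 256/3

The minimum is at (0, 22/5). Substituting into each constraint, equality holds for (iii) and (vi); the remaining constraints have slack.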